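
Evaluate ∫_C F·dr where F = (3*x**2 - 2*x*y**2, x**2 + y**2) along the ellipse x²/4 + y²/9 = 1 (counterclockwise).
0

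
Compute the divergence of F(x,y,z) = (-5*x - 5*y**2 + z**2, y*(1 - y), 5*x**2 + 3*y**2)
-2*y - 4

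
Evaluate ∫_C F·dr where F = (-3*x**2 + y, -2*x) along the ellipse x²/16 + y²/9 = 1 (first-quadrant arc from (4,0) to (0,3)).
64 - 9*pi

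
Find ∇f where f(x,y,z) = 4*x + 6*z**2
(4, 0, 12*z)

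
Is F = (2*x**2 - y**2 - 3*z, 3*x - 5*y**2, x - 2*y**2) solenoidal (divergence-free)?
No, ∇·F = 4*x - 10*y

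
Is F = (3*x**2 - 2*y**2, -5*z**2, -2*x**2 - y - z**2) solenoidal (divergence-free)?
No, ∇·F = 6*x - 2*z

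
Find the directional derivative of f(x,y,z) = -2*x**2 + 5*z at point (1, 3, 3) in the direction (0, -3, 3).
5*sqrt(2)/2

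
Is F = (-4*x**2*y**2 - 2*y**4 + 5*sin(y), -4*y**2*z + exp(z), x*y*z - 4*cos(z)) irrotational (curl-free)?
No, ∇×F = (x*z + 4*y**2 - exp(z), -y*z, 8*x**2*y + 8*y**3 - 5*cos(y))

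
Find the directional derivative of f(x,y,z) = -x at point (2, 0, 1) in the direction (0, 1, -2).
0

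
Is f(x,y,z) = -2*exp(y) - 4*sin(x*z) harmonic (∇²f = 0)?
No, ∇²f = 4*x**2*sin(x*z) + 4*z**2*sin(x*z) - 2*exp(y)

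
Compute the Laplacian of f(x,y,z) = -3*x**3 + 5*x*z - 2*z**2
-18*x - 4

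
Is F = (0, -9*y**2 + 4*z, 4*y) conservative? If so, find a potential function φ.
Yes, F is conservative. φ = y*(-3*y**2 + 4*z)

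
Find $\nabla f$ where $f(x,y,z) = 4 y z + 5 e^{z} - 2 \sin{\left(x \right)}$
(-2*cos(x), 4*z, 4*y + 5*exp(z))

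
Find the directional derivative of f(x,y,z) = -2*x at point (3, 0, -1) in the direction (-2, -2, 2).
2*sqrt(3)/3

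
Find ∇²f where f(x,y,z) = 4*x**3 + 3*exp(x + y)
24*x + 6*exp(x + y)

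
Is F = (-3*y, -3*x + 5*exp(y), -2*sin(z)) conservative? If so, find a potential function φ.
Yes, F is conservative. φ = -3*x*y + 5*exp(y) + 2*cos(z)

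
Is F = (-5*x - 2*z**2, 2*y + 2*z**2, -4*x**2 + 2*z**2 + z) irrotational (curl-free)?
No, ∇×F = (-4*z, 8*x - 4*z, 0)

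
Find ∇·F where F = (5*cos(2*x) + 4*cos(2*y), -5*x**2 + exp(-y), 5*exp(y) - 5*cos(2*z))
-10*sin(2*x) + 10*sin(2*z) - exp(-y)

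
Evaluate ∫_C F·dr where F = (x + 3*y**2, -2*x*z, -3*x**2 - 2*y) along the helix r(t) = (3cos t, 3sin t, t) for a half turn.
-120 - 9*pi**2/2 - 27*pi/2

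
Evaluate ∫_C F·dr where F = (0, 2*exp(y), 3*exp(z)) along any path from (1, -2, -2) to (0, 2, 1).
(-5 + (3 + 2*E)*exp(3))*exp(-2)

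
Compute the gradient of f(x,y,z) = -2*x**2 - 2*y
(-4*x, -2, 0)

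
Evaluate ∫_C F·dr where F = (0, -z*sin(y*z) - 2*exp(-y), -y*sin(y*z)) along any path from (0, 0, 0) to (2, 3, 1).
-3 + cos(3) + 2*exp(-3)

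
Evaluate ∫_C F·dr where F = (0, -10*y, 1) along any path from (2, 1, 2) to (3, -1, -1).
-3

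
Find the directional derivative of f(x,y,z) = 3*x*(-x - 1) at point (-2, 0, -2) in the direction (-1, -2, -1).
-3*sqrt(6)/2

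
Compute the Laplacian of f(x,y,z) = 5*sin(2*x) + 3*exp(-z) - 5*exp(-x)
-20*sin(2*x) + 3*exp(-z) - 5*exp(-x)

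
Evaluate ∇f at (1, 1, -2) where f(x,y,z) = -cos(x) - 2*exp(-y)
(sin(1), 2*exp(-1), 0)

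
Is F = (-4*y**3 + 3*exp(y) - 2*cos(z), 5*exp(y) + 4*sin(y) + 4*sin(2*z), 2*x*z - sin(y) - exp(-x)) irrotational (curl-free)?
No, ∇×F = (-cos(y) - 8*cos(2*z), -2*z + 2*sin(z) - exp(-x), 12*y**2 - 3*exp(y))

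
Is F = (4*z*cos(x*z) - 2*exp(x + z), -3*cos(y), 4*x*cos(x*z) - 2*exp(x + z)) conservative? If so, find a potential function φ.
Yes, F is conservative. φ = -2*exp(x + z) - 3*sin(y) + 4*sin(x*z)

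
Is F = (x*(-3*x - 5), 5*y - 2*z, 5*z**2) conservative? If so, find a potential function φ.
No, ∇×F = (2, 0, 0) ≠ 0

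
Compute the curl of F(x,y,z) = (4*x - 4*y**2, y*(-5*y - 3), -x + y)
(1, 1, 8*y)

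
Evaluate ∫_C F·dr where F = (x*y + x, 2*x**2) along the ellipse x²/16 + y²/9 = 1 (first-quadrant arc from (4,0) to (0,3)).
40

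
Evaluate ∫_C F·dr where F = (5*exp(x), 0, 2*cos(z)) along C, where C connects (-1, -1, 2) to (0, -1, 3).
-5*exp(-1) - 2*sin(2) + 2*sin(3) + 5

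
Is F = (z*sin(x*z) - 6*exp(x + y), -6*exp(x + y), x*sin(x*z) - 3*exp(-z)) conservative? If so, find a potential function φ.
Yes, F is conservative. φ = -6*exp(x + y) - cos(x*z) + 3*exp(-z)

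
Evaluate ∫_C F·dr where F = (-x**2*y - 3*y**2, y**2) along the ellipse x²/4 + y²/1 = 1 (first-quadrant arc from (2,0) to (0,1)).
pi/2 + 13/3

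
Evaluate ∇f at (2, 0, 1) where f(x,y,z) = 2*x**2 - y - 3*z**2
(8, -1, -6)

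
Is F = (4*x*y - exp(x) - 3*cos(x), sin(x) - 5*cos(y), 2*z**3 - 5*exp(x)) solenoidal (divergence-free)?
No, ∇·F = 4*y + 6*z**2 - exp(x) + 3*sin(x) + 5*sin(y)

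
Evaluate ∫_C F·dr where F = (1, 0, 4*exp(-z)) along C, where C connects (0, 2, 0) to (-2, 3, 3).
2 - 4*exp(-3)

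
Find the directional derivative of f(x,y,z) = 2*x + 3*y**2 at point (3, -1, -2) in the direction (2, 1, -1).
-sqrt(6)/3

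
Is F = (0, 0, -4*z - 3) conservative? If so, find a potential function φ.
Yes, F is conservative. φ = z*(-2*z - 3)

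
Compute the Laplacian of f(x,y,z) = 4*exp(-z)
4*exp(-z)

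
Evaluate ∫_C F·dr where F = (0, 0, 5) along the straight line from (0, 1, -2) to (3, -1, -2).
0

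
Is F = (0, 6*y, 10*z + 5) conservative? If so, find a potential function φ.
Yes, F is conservative. φ = 3*y**2 + 5*z**2 + 5*z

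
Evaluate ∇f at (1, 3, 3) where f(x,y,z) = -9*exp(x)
(-9*E, 0, 0)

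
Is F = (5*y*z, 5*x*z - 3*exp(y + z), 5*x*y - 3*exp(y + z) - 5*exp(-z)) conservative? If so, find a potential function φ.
Yes, F is conservative. φ = 5*x*y*z - 3*exp(y + z) + 5*exp(-z)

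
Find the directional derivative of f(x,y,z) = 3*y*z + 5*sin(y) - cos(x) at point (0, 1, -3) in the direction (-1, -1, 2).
5*sqrt(6)*(3 - cos(1))/6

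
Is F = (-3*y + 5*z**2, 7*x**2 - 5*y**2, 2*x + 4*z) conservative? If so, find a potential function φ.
No, ∇×F = (0, 10*z - 2, 14*x + 3) ≠ 0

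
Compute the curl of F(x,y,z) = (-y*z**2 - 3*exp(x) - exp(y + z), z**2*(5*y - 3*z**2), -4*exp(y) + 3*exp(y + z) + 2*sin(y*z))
(-10*y*z + 12*z**3 + 2*z*cos(y*z) - 4*exp(y) + 3*exp(y + z), -2*y*z - exp(y + z), z**2 + exp(y + z))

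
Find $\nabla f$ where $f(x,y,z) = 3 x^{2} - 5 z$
(6*x, 0, -5)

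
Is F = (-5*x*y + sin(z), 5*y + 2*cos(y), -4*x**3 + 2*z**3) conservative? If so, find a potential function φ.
No, ∇×F = (0, 12*x**2 + cos(z), 5*x) ≠ 0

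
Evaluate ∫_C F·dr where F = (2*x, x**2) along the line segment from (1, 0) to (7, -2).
10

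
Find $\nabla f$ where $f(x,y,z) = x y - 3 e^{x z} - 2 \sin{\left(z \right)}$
(y - 3*z*exp(x*z), x, -3*x*exp(x*z) - 2*cos(z))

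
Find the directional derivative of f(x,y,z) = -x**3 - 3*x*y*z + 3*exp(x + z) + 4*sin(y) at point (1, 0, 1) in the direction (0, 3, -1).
3*sqrt(10)*(1 - exp(2))/10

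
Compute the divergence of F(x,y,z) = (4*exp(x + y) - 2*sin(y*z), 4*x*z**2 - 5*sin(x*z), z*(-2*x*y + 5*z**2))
-2*x*y + 15*z**2 + 4*exp(x + y)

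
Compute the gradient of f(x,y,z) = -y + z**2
(0, -1, 2*z)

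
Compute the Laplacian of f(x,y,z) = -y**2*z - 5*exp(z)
-2*z - 5*exp(z)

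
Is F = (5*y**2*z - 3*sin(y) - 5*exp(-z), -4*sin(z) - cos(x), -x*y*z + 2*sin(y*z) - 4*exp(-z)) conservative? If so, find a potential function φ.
No, ∇×F = (-x*z + 2*z*cos(y*z) + 4*cos(z), 5*y**2 + y*z + 5*exp(-z), -10*y*z + sin(x) + 3*cos(y)) ≠ 0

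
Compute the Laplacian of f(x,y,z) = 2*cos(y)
-2*cos(y)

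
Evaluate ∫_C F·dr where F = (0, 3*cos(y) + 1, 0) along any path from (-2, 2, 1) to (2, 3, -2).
-3*sin(2) + 3*sin(3) + 1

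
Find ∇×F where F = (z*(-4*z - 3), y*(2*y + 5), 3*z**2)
(0, -8*z - 3, 0)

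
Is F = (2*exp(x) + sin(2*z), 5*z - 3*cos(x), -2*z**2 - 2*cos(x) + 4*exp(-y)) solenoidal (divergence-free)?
No, ∇·F = -4*z + 2*exp(x)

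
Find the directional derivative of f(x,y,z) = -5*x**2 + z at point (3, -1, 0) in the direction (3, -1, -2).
-46*sqrt(14)/7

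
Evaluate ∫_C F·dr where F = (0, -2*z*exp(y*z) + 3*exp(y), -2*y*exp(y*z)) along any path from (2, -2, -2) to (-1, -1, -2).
(-3 + 3*E - 2*(1 - exp(2))*exp(4))*exp(-2)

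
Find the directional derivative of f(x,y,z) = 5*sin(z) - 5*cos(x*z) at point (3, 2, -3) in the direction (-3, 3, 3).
5*sqrt(3)*(-6*sin(9) + cos(3))/3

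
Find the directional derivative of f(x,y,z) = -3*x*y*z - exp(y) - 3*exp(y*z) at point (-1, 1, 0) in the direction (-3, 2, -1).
-sqrt(14)*E/7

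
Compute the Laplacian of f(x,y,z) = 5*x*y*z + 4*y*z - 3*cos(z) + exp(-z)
3*cos(z) + exp(-z)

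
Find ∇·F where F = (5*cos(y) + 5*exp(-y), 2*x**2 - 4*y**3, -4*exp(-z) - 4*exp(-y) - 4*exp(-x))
-12*y**2 + 4*exp(-z)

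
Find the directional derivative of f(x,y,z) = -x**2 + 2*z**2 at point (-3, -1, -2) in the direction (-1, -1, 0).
-3*sqrt(2)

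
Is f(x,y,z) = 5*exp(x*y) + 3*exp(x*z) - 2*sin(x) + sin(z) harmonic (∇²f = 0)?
No, ∇²f = 5*x**2*exp(x*y) + 3*x**2*exp(x*z) + 5*y**2*exp(x*y) + 3*z**2*exp(x*z) + 2*sin(x) - sin(z)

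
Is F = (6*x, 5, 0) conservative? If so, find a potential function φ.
Yes, F is conservative. φ = 3*x**2 + 5*y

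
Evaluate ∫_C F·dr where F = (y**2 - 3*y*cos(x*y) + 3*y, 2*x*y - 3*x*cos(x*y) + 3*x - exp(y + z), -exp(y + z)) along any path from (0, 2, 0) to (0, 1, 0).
-E + exp(2)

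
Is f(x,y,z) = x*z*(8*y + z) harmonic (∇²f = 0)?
No, ∇²f = 2*x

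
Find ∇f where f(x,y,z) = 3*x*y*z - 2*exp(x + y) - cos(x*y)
(3*y*z + y*sin(x*y) - 2*exp(x + y), 3*x*z + x*sin(x*y) - 2*exp(x + y), 3*x*y)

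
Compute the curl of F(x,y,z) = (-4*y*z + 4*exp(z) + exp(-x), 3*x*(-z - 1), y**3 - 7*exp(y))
(3*x + 3*y**2 - 7*exp(y), -4*y + 4*exp(z), z - 3)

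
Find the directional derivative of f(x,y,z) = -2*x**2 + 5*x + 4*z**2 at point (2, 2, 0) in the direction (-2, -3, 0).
6*sqrt(13)/13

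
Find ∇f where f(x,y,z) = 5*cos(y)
(0, -5*sin(y), 0)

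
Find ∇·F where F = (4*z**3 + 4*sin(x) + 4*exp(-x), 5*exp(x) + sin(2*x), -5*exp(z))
-5*exp(z) + 4*cos(x) - 4*exp(-x)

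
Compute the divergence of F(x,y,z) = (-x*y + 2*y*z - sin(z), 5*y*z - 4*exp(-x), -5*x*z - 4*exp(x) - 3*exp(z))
-5*x - y + 5*z - 3*exp(z)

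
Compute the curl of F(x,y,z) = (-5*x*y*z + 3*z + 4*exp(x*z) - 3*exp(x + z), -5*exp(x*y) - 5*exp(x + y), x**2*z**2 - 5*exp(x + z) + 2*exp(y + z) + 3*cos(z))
(2*exp(y + z), -5*x*y - 2*x*z**2 + 4*x*exp(x*z) + 2*exp(x + z) + 3, 5*x*z - 5*y*exp(x*y) - 5*exp(x + y))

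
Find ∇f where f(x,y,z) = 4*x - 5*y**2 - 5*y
(4, -10*y - 5, 0)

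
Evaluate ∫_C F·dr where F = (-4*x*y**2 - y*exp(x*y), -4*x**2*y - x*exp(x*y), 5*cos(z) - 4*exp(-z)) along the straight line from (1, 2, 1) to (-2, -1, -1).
-10*sin(1) + 8*sinh(1)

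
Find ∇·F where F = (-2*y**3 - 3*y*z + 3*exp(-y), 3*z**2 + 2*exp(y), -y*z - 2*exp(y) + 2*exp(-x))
-y + 2*exp(y)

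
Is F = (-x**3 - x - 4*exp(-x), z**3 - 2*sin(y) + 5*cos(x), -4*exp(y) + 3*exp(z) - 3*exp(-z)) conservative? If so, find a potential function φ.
No, ∇×F = (-3*z**2 - 4*exp(y), 0, -5*sin(x)) ≠ 0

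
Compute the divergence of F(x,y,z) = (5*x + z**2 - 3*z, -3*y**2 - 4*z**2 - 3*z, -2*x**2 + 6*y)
5 - 6*y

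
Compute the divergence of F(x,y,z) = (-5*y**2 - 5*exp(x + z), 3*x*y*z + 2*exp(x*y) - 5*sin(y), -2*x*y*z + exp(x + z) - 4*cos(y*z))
-2*x*y + 3*x*z + 2*x*exp(x*y) + 4*y*sin(y*z) - 4*exp(x + z) - 5*cos(y)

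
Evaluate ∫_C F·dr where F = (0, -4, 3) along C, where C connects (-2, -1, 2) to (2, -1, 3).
3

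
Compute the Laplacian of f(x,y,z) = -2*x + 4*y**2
8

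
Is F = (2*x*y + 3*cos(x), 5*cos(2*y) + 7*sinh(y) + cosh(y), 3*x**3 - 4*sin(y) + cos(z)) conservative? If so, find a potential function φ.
No, ∇×F = (-4*cos(y), -9*x**2, -2*x) ≠ 0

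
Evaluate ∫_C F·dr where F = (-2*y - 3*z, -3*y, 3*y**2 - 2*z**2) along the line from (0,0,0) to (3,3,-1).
-79/3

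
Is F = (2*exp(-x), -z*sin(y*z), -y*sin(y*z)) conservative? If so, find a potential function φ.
Yes, F is conservative. φ = cos(y*z) - 2*exp(-x)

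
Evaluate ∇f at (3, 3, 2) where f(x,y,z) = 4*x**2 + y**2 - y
(24, 5, 0)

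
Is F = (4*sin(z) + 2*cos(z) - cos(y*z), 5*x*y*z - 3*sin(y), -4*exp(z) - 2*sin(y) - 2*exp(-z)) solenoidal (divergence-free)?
No, ∇·F = 5*x*z - 4*exp(z) - 3*cos(y) + 2*exp(-z)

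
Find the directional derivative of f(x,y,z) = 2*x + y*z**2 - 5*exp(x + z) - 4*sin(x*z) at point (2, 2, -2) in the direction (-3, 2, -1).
sqrt(14)*(15 - 8*cos(4))/7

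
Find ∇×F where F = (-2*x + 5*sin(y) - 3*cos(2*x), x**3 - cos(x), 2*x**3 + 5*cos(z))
(0, -6*x**2, 3*x**2 + sin(x) - 5*cos(y))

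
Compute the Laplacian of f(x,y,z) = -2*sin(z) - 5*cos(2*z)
2*sin(z) + 20*cos(2*z)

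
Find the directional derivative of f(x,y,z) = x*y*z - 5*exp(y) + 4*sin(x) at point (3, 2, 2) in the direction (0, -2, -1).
sqrt(5)*(-18/5 + 2*exp(2))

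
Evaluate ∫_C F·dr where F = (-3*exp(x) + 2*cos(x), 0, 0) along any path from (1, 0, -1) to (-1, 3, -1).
-4*sin(1) + 6*sinh(1)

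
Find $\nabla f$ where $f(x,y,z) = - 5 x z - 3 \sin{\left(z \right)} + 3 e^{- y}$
(-5*z, -3*exp(-y), -5*x - 3*cos(z))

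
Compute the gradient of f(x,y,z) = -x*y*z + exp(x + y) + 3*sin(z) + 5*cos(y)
(-y*z + exp(x + y), -x*z + exp(x + y) - 5*sin(y), -x*y + 3*cos(z))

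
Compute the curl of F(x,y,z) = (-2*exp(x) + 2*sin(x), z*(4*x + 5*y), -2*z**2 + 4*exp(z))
(-4*x - 5*y, 0, 4*z)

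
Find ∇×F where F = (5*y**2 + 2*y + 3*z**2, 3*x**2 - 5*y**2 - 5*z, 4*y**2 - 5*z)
(8*y + 5, 6*z, 6*x - 10*y - 2)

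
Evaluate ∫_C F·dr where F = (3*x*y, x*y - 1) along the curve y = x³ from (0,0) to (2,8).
2312/35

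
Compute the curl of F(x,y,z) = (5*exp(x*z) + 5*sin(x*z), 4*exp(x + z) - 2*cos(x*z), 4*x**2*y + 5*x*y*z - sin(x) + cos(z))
(4*x**2 + 5*x*z - 2*x*sin(x*z) - 4*exp(x + z), -8*x*y + 5*x*exp(x*z) + 5*x*cos(x*z) - 5*y*z + cos(x), 2*z*sin(x*z) + 4*exp(x + z))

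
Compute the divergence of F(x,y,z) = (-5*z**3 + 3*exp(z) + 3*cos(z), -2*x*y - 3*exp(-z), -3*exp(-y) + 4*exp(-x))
-2*x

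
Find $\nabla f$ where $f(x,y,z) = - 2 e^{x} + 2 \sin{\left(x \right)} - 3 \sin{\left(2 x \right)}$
(-2*exp(x) + 2*cos(x) - 6*cos(2*x), 0, 0)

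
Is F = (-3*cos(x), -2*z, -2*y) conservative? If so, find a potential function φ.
Yes, F is conservative. φ = -2*y*z - 3*sin(x)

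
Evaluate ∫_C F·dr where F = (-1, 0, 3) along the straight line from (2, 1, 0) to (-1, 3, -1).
0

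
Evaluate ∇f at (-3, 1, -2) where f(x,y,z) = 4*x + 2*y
(4, 2, 0)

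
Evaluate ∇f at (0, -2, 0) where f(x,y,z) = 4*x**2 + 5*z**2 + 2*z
(0, 0, 2)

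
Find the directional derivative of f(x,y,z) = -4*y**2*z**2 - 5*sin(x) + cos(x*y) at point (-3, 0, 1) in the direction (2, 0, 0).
-5*cos(3)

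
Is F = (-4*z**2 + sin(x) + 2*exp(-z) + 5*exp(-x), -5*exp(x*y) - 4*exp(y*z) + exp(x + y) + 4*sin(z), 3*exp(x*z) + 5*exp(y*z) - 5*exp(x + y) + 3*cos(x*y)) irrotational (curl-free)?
No, ∇×F = (-3*x*sin(x*y) + 4*y*exp(y*z) + 5*z*exp(y*z) - 5*exp(x + y) - 4*cos(z), 3*y*sin(x*y) - 3*z*exp(x*z) - 8*z + 5*exp(x + y) - 2*exp(-z), -5*y*exp(x*y) + exp(x + y))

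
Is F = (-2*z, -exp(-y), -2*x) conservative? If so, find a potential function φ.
Yes, F is conservative. φ = -2*x*z + exp(-y)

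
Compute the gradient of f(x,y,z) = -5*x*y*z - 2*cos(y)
(-5*y*z, -5*x*z + 2*sin(y), -5*x*y)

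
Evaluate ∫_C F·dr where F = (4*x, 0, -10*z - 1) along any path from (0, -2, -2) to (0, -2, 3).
-30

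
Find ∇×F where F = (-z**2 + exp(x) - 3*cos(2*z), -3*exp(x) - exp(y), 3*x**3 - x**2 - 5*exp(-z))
(0, -9*x**2 + 2*x - 2*z + 6*sin(2*z), -3*exp(x))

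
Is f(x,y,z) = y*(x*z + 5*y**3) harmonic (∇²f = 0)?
No, ∇²f = 60*y**2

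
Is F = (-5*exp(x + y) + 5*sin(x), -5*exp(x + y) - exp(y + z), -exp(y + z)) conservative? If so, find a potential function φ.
Yes, F is conservative. φ = -5*exp(x + y) - exp(y + z) - 5*cos(x)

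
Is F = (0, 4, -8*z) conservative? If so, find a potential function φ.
Yes, F is conservative. φ = 4*y - 4*z**2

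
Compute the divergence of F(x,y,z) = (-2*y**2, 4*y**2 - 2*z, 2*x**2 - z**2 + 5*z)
8*y - 2*z + 5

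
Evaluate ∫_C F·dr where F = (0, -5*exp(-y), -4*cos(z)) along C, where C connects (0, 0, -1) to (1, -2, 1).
-8*sin(1) - 5 + 5*exp(2)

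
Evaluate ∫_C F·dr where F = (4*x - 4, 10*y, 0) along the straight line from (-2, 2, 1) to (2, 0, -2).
-36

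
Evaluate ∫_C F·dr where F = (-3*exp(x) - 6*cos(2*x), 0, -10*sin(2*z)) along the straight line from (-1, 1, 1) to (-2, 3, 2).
5*cos(4) - 3*sin(2) + 3*sin(4) - 3*exp(-2) + 3*exp(-1) - 5*cos(2)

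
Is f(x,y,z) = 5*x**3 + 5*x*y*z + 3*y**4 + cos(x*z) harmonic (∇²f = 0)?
No, ∇²f = -x**2*cos(x*z) + 30*x + 36*y**2 - z**2*cos(x*z)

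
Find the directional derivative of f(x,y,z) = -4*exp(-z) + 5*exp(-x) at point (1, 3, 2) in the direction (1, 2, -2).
(-5*E - 8)*exp(-2)/3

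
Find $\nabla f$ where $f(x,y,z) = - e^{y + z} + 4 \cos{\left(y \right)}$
(0, -exp(y + z) - 4*sin(y), -exp(y + z))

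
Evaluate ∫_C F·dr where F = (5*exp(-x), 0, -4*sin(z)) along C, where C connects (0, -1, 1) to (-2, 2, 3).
-5*exp(2) + 4*cos(3) - 4*cos(1) + 5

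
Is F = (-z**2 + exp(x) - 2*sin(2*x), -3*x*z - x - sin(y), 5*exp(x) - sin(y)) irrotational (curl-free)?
No, ∇×F = (3*x - cos(y), -2*z - 5*exp(x), -3*z - 1)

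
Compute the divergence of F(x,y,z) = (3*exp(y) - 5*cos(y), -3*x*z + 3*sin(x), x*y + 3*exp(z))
3*exp(z)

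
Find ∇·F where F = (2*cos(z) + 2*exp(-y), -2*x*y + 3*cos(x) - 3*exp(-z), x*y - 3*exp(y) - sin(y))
-2*x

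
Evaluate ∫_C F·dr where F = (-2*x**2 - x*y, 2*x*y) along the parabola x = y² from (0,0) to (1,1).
-17/30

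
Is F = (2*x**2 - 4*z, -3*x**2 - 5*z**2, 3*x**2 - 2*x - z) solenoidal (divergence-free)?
No, ∇·F = 4*x - 1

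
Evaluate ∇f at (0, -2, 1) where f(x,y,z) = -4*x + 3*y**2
(-4, -12, 0)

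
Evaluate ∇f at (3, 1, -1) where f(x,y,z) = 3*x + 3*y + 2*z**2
(3, 3, -4)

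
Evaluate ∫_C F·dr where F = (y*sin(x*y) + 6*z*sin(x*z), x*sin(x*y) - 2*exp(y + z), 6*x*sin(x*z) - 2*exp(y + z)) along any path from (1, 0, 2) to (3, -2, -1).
6*cos(2) - cos(6) - 2*exp(-3) + 1 - 6*cos(3) + 2*exp(2)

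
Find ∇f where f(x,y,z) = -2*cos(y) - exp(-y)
(0, 2*sin(y) + exp(-y), 0)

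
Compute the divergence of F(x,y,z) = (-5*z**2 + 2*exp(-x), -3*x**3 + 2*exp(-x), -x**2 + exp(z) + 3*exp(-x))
exp(z) - 2*exp(-x)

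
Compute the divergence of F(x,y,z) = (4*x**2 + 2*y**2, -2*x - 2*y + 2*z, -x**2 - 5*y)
8*x - 2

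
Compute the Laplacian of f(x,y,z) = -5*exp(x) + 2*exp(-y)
-5*exp(x) + 2*exp(-y)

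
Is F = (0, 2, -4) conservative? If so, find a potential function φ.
Yes, F is conservative. φ = 2*y - 4*z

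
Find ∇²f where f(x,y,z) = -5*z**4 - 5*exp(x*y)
-5*x**2*exp(x*y) - 5*y**2*exp(x*y) - 60*z**2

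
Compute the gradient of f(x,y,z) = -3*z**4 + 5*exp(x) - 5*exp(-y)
(5*exp(x), 5*exp(-y), -12*z**3)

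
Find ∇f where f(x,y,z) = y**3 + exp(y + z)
(0, 3*y**2 + exp(y + z), exp(y + z))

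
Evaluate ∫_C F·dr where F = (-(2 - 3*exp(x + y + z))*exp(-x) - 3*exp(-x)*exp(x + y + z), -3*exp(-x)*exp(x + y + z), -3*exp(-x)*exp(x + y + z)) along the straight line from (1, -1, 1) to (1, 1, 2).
3 - 3*exp(3)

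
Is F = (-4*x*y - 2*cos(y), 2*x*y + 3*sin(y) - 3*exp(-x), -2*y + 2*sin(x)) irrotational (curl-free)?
No, ∇×F = (-2, -2*cos(x), 4*x + 2*y - 2*sin(y) + 3*exp(-x))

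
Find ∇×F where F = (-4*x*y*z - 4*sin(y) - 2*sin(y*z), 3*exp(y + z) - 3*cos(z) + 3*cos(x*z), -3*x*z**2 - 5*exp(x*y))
(-5*x*exp(x*y) + 3*x*sin(x*z) - 3*exp(y + z) - 3*sin(z), -4*x*y + 5*y*exp(x*y) - 2*y*cos(y*z) + 3*z**2, 4*x*z - 3*z*sin(x*z) + 2*z*cos(y*z) + 4*cos(y))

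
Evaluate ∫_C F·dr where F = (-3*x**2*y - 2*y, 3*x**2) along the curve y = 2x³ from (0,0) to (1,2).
8/5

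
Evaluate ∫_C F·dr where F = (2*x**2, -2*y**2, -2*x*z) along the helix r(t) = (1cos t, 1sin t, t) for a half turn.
8/3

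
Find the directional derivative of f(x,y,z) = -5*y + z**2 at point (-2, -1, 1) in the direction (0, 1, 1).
-3*sqrt(2)/2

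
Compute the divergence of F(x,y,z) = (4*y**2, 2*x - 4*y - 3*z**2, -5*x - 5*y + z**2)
2*z - 4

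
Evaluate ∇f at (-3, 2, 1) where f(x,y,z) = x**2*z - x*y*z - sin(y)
(-8, 3 - cos(2), 15)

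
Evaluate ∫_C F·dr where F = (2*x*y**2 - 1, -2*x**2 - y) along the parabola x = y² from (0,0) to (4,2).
358/15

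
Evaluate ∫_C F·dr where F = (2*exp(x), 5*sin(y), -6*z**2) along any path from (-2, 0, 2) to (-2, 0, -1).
18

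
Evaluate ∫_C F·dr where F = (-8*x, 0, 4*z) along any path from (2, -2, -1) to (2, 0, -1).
0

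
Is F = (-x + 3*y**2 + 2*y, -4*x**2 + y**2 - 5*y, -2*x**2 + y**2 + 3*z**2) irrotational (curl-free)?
No, ∇×F = (2*y, 4*x, -8*x - 6*y - 2)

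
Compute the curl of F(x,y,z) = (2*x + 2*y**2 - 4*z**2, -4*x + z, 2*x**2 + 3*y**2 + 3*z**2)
(6*y - 1, -4*x - 8*z, -4*y - 4)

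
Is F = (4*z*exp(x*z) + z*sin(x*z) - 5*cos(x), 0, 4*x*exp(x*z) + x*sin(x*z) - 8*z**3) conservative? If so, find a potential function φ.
Yes, F is conservative. φ = -2*z**4 + 4*exp(x*z) - 5*sin(x) - cos(x*z)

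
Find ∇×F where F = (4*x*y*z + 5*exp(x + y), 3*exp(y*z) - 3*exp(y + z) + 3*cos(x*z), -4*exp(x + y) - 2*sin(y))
(3*x*sin(x*z) - 3*y*exp(y*z) - 4*exp(x + y) + 3*exp(y + z) - 2*cos(y), 4*x*y + 4*exp(x + y), -4*x*z - 3*z*sin(x*z) - 5*exp(x + y))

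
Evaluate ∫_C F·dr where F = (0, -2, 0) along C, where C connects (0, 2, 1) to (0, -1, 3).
6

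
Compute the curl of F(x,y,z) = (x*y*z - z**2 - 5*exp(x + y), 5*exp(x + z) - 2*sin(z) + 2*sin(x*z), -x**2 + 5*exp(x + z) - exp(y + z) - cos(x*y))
(x*sin(x*y) - 2*x*cos(x*z) - 5*exp(x + z) - exp(y + z) + 2*cos(z), x*y + 2*x - y*sin(x*y) - 2*z - 5*exp(x + z), -x*z + 2*z*cos(x*z) + 5*exp(x + y) + 5*exp(x + z))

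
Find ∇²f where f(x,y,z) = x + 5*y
0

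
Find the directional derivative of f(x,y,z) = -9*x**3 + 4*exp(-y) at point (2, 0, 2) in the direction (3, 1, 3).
-328*sqrt(19)/19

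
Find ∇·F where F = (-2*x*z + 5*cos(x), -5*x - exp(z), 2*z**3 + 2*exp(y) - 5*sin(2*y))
6*z**2 - 2*z - 5*sin(x)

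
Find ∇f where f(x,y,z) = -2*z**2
(0, 0, -4*z)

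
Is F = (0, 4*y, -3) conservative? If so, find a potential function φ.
Yes, F is conservative. φ = 2*y**2 - 3*z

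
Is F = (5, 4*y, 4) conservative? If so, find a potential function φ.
Yes, F is conservative. φ = 5*x + 2*y**2 + 4*z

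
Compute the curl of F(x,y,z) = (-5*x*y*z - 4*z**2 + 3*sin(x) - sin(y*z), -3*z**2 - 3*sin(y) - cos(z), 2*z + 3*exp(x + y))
(6*z + 3*exp(x + y) - sin(z), -5*x*y - y*cos(y*z) - 8*z - 3*exp(x + y), z*(5*x + cos(y*z)))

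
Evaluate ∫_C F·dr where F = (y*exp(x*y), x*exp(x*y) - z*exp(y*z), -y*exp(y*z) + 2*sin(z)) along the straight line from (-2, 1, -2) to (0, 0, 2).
0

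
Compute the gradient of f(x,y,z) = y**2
(0, 2*y, 0)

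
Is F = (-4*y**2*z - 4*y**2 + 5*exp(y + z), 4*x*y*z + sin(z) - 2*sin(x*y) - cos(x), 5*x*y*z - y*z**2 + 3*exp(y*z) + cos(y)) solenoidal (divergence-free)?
No, ∇·F = 5*x*y + 4*x*z - 2*x*cos(x*y) - 2*y*z + 3*y*exp(y*z)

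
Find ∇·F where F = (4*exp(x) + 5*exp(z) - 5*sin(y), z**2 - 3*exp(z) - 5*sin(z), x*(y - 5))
4*exp(x)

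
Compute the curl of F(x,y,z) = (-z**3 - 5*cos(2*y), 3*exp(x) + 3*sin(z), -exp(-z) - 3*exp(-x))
(-3*cos(z), -3*z**2 - 3*exp(-x), 3*exp(x) - 10*sin(2*y))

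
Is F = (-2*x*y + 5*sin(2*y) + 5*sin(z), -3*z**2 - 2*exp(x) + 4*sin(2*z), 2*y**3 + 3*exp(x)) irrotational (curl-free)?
No, ∇×F = (6*y**2 + 6*z - 8*cos(2*z), -3*exp(x) + 5*cos(z), 2*x - 2*exp(x) - 10*cos(2*y))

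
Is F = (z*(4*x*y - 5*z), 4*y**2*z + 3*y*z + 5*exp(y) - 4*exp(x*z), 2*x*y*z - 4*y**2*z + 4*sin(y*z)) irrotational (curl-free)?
No, ∇×F = (2*x*z + 4*x*exp(x*z) - 4*y**2 - 8*y*z - 3*y + 4*z*cos(y*z), 4*x*y - 2*y*z - 10*z, 4*z*(-x - exp(x*z)))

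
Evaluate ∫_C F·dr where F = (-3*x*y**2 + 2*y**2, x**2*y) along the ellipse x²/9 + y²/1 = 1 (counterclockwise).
0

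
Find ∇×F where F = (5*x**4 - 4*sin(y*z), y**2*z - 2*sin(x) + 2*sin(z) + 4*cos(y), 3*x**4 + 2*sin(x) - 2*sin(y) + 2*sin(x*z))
(-y**2 - 2*cos(y) - 2*cos(z), -12*x**3 - 4*y*cos(y*z) - 2*z*cos(x*z) - 2*cos(x), 4*z*cos(y*z) - 2*cos(x))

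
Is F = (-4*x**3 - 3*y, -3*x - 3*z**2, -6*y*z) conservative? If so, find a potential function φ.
Yes, F is conservative. φ = -x**4 - 3*x*y - 3*y*z**2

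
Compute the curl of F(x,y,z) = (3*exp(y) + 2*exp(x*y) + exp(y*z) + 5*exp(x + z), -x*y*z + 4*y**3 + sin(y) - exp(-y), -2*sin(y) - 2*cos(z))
(x*y - 2*cos(y), y*exp(y*z) + 5*exp(x + z), -2*x*exp(x*y) - y*z - z*exp(y*z) - 3*exp(y))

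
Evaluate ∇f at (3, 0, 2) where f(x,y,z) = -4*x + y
(-4, 1, 0)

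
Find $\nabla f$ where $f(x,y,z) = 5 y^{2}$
(0, 10*y, 0)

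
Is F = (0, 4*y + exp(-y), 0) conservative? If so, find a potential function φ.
Yes, F is conservative. φ = 2*y**2 - exp(-y)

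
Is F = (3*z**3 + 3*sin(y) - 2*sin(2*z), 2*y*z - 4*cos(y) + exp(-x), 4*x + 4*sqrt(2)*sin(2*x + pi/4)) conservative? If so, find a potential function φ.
No, ∇×F = (-2*y, 9*z**2 - 4*cos(2*z) - 8*sqrt(2)*cos(2*x + pi/4) - 4, -3*cos(y) - exp(-x)) ≠ 0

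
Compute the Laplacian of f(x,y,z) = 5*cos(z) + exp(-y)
-5*cos(z) + exp(-y)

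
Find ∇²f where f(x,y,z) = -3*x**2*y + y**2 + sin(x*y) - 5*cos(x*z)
-x**2*sin(x*y) + 5*x**2*cos(x*z) - y**2*sin(x*y) - 6*y + 5*z**2*cos(x*z) + 2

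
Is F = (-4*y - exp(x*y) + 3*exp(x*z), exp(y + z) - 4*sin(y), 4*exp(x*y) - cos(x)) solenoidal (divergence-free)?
No, ∇·F = -y*exp(x*y) + 3*z*exp(x*z) + exp(y + z) - 4*cos(y)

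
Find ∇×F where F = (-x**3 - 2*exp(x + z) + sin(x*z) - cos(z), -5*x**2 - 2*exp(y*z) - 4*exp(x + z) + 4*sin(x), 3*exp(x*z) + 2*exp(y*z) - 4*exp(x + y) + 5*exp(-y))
((2*(y*exp(y*z) + z*exp(y*z) - 2*exp(x + y) + 2*exp(x + z))*exp(y) - 5)*exp(-y), x*cos(x*z) - 3*z*exp(x*z) + 4*exp(x + y) - 2*exp(x + z) + sin(z), -10*x - 4*exp(x + z) + 4*cos(x))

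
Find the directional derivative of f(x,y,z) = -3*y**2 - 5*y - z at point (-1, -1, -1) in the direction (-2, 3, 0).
3*sqrt(13)/13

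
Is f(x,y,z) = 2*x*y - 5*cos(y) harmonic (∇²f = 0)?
No, ∇²f = 5*cos(y)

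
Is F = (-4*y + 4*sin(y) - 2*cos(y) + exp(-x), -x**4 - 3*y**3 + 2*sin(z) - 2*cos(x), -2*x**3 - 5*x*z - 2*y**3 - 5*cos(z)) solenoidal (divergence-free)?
No, ∇·F = -5*x - 9*y**2 + 5*sin(z) - exp(-x)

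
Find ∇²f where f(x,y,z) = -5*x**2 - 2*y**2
-14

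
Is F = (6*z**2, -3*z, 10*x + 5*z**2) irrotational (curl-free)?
No, ∇×F = (3, 12*z - 10, 0)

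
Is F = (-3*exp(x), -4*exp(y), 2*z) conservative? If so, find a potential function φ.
Yes, F is conservative. φ = z**2 - 3*exp(x) - 4*exp(y)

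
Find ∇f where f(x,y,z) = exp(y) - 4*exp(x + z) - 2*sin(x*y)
(-2*y*cos(x*y) - 4*exp(x + z), -2*x*cos(x*y) + exp(y), -4*exp(x + z))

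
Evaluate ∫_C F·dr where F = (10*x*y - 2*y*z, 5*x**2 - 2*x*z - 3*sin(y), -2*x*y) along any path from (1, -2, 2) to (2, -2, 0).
-38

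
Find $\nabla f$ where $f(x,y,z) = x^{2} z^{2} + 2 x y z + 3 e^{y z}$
(2*z*(x*z + y), z*(2*x + 3*exp(y*z)), 2*x**2*z + 2*x*y + 3*y*exp(y*z))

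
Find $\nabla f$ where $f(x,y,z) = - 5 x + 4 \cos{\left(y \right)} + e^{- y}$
(-5, -4*sin(y) - exp(-y), 0)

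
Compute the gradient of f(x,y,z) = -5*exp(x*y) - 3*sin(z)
(-5*y*exp(x*y), -5*x*exp(x*y), -3*cos(z))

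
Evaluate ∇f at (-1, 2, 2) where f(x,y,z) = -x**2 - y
(2, -1, 0)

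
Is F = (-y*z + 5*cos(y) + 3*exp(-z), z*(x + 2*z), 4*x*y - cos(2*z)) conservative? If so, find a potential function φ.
No, ∇×F = (3*x - 4*z, -5*y - 3*exp(-z), 2*z + 5*sin(y)) ≠ 0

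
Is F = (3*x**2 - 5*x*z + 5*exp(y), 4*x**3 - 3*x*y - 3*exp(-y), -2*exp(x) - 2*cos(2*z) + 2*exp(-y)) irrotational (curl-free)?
No, ∇×F = (-2*exp(-y), -5*x + 2*exp(x), 12*x**2 - 3*y - 5*exp(y))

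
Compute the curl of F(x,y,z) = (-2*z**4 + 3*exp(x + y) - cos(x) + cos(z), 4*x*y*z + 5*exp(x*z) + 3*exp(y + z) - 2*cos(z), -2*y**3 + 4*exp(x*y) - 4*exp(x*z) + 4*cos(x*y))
(-4*x*y + 4*x*exp(x*y) - 5*x*exp(x*z) - 4*x*sin(x*y) - 6*y**2 - 3*exp(y + z) - 2*sin(z), -4*y*exp(x*y) + 4*y*sin(x*y) - 8*z**3 + 4*z*exp(x*z) - sin(z), 4*y*z + 5*z*exp(x*z) - 3*exp(x + y))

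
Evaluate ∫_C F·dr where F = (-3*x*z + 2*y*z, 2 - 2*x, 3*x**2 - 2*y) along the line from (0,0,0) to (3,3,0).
-3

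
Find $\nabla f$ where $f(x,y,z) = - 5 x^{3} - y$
(-15*x**2, -1, 0)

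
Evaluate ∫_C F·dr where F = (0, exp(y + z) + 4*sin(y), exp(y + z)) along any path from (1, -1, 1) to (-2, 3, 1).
-1 + 4*cos(1) - 4*cos(3) + exp(4)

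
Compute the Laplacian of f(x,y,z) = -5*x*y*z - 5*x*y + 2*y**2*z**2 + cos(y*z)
(4 - cos(y*z))*(y**2 + z**2)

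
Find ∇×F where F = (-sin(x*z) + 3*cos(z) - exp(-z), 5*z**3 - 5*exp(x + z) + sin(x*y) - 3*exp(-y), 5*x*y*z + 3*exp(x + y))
(5*x*z - 15*z**2 + 3*exp(x + y) + 5*exp(x + z), -x*cos(x*z) - 5*y*z - 3*exp(x + y) - 3*sin(z) + exp(-z), y*cos(x*y) - 5*exp(x + z))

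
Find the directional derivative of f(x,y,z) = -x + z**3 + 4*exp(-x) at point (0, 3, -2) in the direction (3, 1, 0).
-3*sqrt(10)/2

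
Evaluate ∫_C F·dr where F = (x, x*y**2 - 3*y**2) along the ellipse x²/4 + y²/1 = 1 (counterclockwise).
pi/2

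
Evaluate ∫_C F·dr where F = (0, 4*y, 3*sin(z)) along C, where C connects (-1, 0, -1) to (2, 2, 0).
3*cos(1) + 5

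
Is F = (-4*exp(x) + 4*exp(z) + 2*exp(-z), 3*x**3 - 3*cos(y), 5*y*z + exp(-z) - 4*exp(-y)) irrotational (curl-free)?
No, ∇×F = (5*z + 4*exp(-y), 4*exp(z) - 2*exp(-z), 9*x**2)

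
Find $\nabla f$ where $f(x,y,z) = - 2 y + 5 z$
(0, -2, 5)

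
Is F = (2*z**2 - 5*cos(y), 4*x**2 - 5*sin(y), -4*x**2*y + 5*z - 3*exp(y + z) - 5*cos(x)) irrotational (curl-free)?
No, ∇×F = (-4*x**2 - 3*exp(y + z), 8*x*y + 4*z - 5*sin(x), 8*x - 5*sin(y))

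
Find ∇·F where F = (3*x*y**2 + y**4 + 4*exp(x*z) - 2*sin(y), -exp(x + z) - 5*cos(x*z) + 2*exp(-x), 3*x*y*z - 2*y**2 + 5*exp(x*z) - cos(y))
3*x*y + 5*x*exp(x*z) + 3*y**2 + 4*z*exp(x*z)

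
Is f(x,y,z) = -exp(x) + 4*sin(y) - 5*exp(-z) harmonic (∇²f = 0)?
No, ∇²f = -exp(x) - 4*sin(y) - 5*exp(-z)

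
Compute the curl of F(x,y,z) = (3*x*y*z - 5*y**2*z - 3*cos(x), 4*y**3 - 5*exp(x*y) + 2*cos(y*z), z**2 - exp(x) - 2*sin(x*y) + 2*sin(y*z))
(-2*x*cos(x*y) + 2*y*sin(y*z) + 2*z*cos(y*z), 3*x*y - 5*y**2 + 2*y*cos(x*y) + exp(x), -3*x*z + 10*y*z - 5*y*exp(x*y))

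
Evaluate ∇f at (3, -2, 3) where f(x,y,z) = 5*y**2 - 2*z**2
(0, -20, -12)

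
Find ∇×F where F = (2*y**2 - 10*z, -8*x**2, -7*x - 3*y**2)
(-6*y, -3, -16*x - 4*y)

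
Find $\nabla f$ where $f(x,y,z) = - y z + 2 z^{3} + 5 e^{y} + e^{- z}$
(0, -z + 5*exp(y), -y + 6*z**2 - exp(-z))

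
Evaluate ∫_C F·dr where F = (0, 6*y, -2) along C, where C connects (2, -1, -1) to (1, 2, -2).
11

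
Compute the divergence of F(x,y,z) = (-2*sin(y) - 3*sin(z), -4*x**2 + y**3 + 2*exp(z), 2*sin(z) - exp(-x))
3*y**2 + 2*cos(z)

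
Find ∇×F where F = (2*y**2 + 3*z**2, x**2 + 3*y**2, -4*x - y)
(-1, 6*z + 4, 2*x - 4*y)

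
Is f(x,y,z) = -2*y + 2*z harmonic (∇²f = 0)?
Yes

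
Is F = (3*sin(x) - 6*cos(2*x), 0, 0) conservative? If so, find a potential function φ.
Yes, F is conservative. φ = -3*sin(2*x) - 3*cos(x)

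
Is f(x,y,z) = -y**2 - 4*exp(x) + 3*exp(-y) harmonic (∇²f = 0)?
No, ∇²f = -4*exp(x) - 2 + 3*exp(-y)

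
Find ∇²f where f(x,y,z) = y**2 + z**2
4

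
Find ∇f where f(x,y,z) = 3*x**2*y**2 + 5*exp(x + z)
(6*x*y**2 + 5*exp(x + z), 6*x**2*y, 5*exp(x + z))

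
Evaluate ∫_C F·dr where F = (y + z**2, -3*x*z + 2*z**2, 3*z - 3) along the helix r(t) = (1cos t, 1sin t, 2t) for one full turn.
pi*(19 + 34*pi)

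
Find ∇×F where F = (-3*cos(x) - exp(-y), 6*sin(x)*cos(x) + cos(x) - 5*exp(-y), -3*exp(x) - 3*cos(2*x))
(0, 3*exp(x) - 6*sin(2*x), -sin(x) + 6*cos(2*x) - exp(-y))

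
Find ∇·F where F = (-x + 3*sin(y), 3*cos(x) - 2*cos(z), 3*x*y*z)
3*x*y - 1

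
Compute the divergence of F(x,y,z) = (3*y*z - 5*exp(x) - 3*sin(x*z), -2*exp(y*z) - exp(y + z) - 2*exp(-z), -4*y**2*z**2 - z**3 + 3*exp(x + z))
-8*y**2*z - 3*z**2 - 2*z*exp(y*z) - 3*z*cos(x*z) - 5*exp(x) + 3*exp(x + z) - exp(y + z)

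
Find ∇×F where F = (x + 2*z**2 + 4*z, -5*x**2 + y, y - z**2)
(1, 4*z + 4, -10*x)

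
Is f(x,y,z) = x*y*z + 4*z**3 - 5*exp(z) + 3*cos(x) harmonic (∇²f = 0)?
No, ∇²f = 24*z - 5*exp(z) - 3*cos(x)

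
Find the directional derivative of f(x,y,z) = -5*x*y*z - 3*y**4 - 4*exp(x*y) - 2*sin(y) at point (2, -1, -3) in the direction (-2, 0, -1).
sqrt(5)*(-8/5 + 4*exp(2))*exp(-2)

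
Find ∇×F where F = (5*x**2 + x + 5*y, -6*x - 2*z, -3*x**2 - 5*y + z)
(-3, 6*x, -11)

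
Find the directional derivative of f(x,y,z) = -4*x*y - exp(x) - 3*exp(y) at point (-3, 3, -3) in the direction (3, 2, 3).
3*sqrt(22)*(-2*exp(6) - 4*exp(3) - 1)*exp(-3)/22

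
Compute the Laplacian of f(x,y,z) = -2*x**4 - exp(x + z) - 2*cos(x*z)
2*x**2*cos(x*z) - 24*x**2 + 2*z**2*cos(x*z) - 2*exp(x + z)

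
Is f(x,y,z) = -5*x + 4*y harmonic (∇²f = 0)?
Yes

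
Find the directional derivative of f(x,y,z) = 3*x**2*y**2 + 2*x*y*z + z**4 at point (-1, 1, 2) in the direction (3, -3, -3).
-34*sqrt(3)/3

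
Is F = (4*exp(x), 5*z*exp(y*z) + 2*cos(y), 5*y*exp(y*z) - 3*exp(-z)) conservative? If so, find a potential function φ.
Yes, F is conservative. φ = 4*exp(x) + 5*exp(y*z) + 2*sin(y) + 3*exp(-z)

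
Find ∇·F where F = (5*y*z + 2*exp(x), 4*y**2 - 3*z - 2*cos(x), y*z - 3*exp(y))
9*y + 2*exp(x)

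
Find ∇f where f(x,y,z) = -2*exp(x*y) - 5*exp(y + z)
(-2*y*exp(x*y), -2*x*exp(x*y) - 5*exp(y + z), -5*exp(y + z))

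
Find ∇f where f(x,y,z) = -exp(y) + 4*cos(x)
(-4*sin(x), -exp(y), 0)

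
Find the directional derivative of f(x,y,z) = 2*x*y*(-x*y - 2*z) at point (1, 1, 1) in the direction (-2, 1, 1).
2*sqrt(6)/3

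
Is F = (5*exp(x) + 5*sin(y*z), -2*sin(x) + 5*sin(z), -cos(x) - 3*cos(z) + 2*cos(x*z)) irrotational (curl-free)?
No, ∇×F = (-5*cos(z), 5*y*cos(y*z) + 2*z*sin(x*z) - sin(x), -5*z*cos(y*z) - 2*cos(x))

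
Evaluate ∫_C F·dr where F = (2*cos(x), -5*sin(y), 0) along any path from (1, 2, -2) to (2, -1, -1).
-2*sin(1) + 2*sin(2) - 5*cos(2) + 5*cos(1)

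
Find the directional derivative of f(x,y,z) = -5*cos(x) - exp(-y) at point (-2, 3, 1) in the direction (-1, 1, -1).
sqrt(3)*(1 + 5*exp(3)*sin(2))*exp(-3)/3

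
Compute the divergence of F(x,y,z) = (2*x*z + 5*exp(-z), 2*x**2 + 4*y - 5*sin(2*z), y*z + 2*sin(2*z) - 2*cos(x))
y + 2*z + 8*cos(z)**2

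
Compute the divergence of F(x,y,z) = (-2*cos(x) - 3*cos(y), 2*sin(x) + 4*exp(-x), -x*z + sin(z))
-x + 2*sin(x) + cos(z)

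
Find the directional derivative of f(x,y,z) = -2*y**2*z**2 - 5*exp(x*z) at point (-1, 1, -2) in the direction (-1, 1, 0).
sqrt(2)*(-5*exp(2) - 8)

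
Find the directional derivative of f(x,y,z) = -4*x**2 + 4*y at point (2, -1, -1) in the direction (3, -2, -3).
-28*sqrt(22)/11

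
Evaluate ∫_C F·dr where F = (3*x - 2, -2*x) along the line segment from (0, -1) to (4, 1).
8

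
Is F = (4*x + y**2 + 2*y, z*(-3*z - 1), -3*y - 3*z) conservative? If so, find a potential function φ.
No, ∇×F = (6*z - 2, 0, -2*y - 2) ≠ 0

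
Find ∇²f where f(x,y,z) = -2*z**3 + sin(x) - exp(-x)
-12*z - sin(x) - exp(-x)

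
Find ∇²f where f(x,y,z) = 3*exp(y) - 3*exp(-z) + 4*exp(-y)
3*exp(y) - 3*exp(-z) + 4*exp(-y)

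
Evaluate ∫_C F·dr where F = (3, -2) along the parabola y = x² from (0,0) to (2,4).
-2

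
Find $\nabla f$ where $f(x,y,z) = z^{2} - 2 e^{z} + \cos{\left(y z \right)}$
(0, -z*sin(y*z), -y*sin(y*z) + 2*z - 2*exp(z))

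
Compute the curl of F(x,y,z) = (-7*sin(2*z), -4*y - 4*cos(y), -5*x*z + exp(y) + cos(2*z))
(exp(y), 5*z - 14*cos(2*z), 0)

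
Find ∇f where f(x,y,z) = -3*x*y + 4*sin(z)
(-3*y, -3*x, 4*cos(z))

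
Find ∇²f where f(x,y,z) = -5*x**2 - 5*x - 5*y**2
-20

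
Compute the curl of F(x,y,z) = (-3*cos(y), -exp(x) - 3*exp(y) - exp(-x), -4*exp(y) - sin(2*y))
(-4*exp(y) - 2*cos(2*y), 0, -exp(x) - 3*sin(y) + exp(-x))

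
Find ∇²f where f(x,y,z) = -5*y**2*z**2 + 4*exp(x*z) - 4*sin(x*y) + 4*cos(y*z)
4*x**2*exp(x*z) + 4*x**2*sin(x*y) + 4*y**2*sin(x*y) - 4*y**2*cos(y*z) - 10*y**2 + 4*z**2*exp(x*z) - 4*z**2*cos(y*z) - 10*z**2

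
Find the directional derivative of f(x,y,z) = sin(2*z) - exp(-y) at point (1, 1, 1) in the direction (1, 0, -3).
-3*sqrt(10)*cos(2)/5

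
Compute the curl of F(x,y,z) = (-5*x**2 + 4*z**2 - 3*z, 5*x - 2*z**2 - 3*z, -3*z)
(4*z + 3, 8*z - 3, 5)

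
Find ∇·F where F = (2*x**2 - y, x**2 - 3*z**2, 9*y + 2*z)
4*x + 2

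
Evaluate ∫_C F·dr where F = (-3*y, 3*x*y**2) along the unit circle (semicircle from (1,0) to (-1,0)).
15*pi/8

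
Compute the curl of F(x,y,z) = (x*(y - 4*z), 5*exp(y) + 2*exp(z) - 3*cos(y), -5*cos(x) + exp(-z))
(-2*exp(z), -4*x - 5*sin(x), -x)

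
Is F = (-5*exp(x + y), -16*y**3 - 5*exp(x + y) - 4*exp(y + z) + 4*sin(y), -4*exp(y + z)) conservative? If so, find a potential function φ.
Yes, F is conservative. φ = -4*y**4 - 5*exp(x + y) - 4*exp(y + z) - 4*cos(y)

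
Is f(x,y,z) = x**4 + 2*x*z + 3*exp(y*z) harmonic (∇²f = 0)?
No, ∇²f = 12*x**2 + 3*y**2*exp(y*z) + 3*z**2*exp(y*z)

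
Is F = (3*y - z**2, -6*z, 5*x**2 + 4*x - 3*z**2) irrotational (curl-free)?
No, ∇×F = (6, -10*x - 2*z - 4, -3)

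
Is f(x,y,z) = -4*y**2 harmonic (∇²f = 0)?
No, ∇²f = -8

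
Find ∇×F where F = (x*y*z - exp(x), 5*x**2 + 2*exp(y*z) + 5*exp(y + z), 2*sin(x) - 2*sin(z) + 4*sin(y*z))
(-2*y*exp(y*z) + 4*z*cos(y*z) - 5*exp(y + z), x*y - 2*cos(x), x*(10 - z))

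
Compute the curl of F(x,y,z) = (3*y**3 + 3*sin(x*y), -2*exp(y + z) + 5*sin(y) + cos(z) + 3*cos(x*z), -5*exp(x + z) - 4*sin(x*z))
(3*x*sin(x*z) + 2*exp(y + z) + sin(z), 4*z*cos(x*z) + 5*exp(x + z), -3*x*cos(x*y) - 9*y**2 - 3*z*sin(x*z))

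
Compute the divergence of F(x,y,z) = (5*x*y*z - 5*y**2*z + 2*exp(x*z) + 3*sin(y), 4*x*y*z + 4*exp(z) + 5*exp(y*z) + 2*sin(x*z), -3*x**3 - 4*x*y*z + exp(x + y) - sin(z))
-4*x*y + 4*x*z + 5*y*z + 2*z*exp(x*z) + 5*z*exp(y*z) - cos(z)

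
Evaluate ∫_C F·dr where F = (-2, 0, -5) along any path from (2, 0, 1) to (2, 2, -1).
10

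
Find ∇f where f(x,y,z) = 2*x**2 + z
(4*x, 0, 1)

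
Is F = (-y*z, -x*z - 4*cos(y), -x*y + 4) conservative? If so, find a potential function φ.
Yes, F is conservative. φ = -x*y*z + 4*z - 4*sin(y)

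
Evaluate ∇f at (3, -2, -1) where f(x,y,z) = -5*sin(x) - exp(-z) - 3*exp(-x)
(3*exp(-3) - 5*cos(3), 0, E)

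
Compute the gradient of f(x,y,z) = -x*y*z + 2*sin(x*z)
(z*(-y + 2*cos(x*z)), -x*z, x*(-y + 2*cos(x*z)))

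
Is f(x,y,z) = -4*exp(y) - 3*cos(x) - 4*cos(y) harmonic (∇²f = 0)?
No, ∇²f = -4*exp(y) + 3*cos(x) + 4*cos(y)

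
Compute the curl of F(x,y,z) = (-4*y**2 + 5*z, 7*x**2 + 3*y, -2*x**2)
(0, 4*x + 5, 14*x + 8*y)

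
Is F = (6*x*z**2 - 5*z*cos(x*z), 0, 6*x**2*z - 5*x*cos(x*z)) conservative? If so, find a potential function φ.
Yes, F is conservative. φ = 3*x**2*z**2 - 5*sin(x*z)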